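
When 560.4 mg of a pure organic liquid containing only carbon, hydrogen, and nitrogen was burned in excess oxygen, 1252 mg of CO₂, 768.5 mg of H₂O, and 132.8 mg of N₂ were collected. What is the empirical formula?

C3H9N

mol C = 1.252 g CO₂ ÷ 44.009 g/mol = 0.028449 mol
mol H = 2 × 0.7685 g H₂O ÷ 18.015 g/mol = 0.085318 mol
mol N = 2 × 0.1328 g N₂ ÷ 28.014 g/mol = 0.0094810 mol
Divide by the smallest (0.0094810 mol): C 3.001, H 8.999, N 1.000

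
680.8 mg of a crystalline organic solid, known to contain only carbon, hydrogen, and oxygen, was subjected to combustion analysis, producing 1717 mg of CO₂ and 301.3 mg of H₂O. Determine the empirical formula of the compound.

C7H6O2

mol C = 1.717 g CO₂ ÷ 44.009 g/mol = 0.039015 mol
mol H = 2 × 0.3013 g H₂O ÷ 18.015 g/mol = 0.033450 mol
mass O = 0.6808 − (0.46861 + 0.033718) = 0.17848 g → mol O = 0.17848 ÷ 15.999 = 0.011155 mol
Divide by the smallest (0.011155 mol): C 3.497, H 2.999, O 1.000
Multiplying each by 2 gives whole numbers: C 6.99, H 6.00, O 2.00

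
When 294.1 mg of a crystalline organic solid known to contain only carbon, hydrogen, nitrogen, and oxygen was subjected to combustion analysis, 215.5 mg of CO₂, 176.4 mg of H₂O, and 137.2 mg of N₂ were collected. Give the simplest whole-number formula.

mol C = 0.2155 g CO₂ ÷ 44.009 g/mol = 0.0048967 mol
mol H = 2 × 0.1764 g H₂O ÷ 18.015 g/mol = 0.019584 mol
mol N = 2 × 0.1372 g N₂ ÷ 28.014 g/mol = 0.0097951 mol
mass O = 0.2941 − (0.058815 + 0.019740 + 0.13720) = 0.078345 g → mol O = 0.078345 ÷ 15.999 = 0.0048969 mol
Divide by the smallest (0.0048967 mol): C 1.000, H 3.999, N 2.000, O 1.000

CH4N2O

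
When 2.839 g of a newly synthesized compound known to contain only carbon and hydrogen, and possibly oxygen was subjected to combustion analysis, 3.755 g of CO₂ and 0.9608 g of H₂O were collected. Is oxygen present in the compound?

yes

mol C = 3.755 g CO₂ ÷ 44.009 g/mol = 0.085323 mol
mol H = 2 × 0.9608 g H₂O ÷ 18.015 g/mol = 0.10667 mol
C and H account for only 1.1323 g of the 2.839 g sample; the remaining 1.7067 g must be oxygen.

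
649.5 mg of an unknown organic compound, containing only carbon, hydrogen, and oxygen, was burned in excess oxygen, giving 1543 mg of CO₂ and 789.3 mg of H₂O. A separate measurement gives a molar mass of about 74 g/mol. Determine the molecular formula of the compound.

C4H10O

mol C = 1.543 g CO₂ ÷ 44.009 g/mol = 0.035061 mol
mol H = 2 × 0.7893 g H₂O ÷ 18.015 g/mol = 0.087627 mol
mass O = 0.6495 − (0.42112 + 0.088328) = 0.14005 g → mol O = 0.14005 ÷ 15.999 = 0.0087539 mol
Divide by the smallest (0.0087539 mol): C 4.005, H 10.010, O 1.000
Empirical formula: C4H10O
Empirical-formula mass = 74.12 g/mol; 74 ÷ 74.12 ≈ 1, so the molecular formula is C4H10O.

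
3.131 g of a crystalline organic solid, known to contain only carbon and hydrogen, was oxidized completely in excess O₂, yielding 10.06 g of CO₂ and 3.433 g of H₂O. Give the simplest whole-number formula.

C3H5

mol C = 10.06 g CO₂ ÷ 44.009 g/mol = 0.22859 mol
mol H = 2 × 3.433 g H₂O ÷ 18.015 g/mol = 0.38113 mol
Divide by the smallest (0.22859 mol): C 1.000, H 1.667
Multiplying each by 3 gives whole numbers: C 3.00, H 5.00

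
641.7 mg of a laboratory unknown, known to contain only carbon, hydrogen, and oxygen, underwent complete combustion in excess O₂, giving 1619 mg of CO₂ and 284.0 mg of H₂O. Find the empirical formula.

mol C = 1.619 g CO₂ ÷ 44.009 g/mol = 0.036788 mol
mol H = 2 × 0.2840 g H₂O ÷ 18.015 g/mol = 0.031529 mol
mass O = 0.6417 − (0.44186 + 0.031782) = 0.16806 g → mol O = 0.16806 ÷ 15.999 = 0.010504 mol
Divide by the smallest (0.010504 mol): C 3.502, H 3.002, O 1.000
Multiplying each by 2 gives whole numbers: C 7.00, H 6.00, O 2.00

C7H6O2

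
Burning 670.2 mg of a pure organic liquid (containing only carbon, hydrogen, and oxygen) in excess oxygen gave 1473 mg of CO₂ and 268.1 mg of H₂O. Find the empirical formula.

C9H8O4

mol C = 1.473 g CO₂ ÷ 44.009 g/mol = 0.033470 mol
mol H = 2 × 0.2681 g H₂O ÷ 18.015 g/mol = 0.029764 mol
mass O = 0.6702 − (0.40201 + 0.030002) = 0.23818 g → mol O = 0.23818 ÷ 15.999 = 0.014887 mol
Divide by the smallest (0.014887 mol): C 2.248, H 1.999, O 1.000
Multiplying each by 4 gives whole numbers: C 8.99, H 8.00, O 4.00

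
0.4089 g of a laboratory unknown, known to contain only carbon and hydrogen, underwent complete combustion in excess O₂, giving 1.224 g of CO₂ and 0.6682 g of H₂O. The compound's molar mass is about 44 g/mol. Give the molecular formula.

mol C = 1.224 g CO₂ ÷ 44.009 g/mol = 0.027812 mol
mol H = 2 × 0.6682 g H₂O ÷ 18.015 g/mol = 0.074183 mol
Divide by the smallest (0.027812 mol): C 1.000, H 2.667
Multiplying each by 3 gives whole numbers: C 3.00, H 8.00
Empirical formula: C3H8
Empirical-formula mass = 44.10 g/mol; 44 ÷ 44.10 ≈ 1, so the molecular formula is C3H8.

C3H8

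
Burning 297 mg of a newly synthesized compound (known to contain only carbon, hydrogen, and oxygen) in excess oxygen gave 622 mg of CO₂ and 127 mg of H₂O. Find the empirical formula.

C2H2O

mol C = 0.622 g CO₂ ÷ 44.009 g/mol = 0.01413 mol
mol H = 2 × 0.127 g H₂O ÷ 18.015 g/mol = 0.01410 mol
mass O = 0.297 − (0.1698 + 0.01421) = 0.1130 g → mol O = 0.1130 ÷ 15.999 = 0.007065 mol
Divide by the smallest (0.007065 mol): C 2.001, H 1.996, O 1.000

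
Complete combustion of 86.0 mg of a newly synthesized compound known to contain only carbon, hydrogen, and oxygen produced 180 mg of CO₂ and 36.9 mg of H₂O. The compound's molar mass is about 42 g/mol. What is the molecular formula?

C2H2O

mol C = 0.180 g CO₂ ÷ 44.009 g/mol = 0.004090 mol
mol H = 2 × 0.0369 g H₂O ÷ 18.015 g/mol = 0.004097 mol
mass O = 0.0860 − (0.04913 + 0.004129) = 0.03274 g → mol O = 0.03274 ÷ 15.999 = 0.002047 mol
Divide by the smallest (0.002047 mol): C 1.998, H 2.002, O 1.000
Empirical formula: C2H2O
Empirical-formula mass = 42.04 g/mol; 42 ÷ 42.04 ≈ 1, so the molecular formula is C2H2O.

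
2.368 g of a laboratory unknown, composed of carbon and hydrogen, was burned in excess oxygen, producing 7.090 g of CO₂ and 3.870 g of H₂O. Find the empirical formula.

mol C = 7.090 g CO₂ ÷ 44.009 g/mol = 0.16110 mol
mol H = 2 × 3.870 g H₂O ÷ 18.015 g/mol = 0.42964 mol
Divide by the smallest (0.16110 mol): C 1.000, H 2.667
Multiplying each by 3 gives whole numbers: C 3.00, H 8.00

C3H8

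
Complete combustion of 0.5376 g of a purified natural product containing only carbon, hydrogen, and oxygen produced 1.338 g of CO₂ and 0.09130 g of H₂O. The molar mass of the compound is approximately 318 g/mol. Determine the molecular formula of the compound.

C18H6O6

mol C = 1.338 g CO₂ ÷ 44.009 g/mol = 0.030403 mol
mol H = 2 × 0.09130 g H₂O ÷ 18.015 g/mol = 0.010136 mol
mass O = 0.5376 − (0.36517 + 0.010217) = 0.16221 g → mol O = 0.16221 ÷ 15.999 = 0.010139 mol
Divide by the smallest (0.010136 mol): C 2.999, H 1.000, O 1.000
Empirical formula: C3HO
Empirical-formula mass = 53.04 g/mol; 318 ÷ 53.04 ≈ 6, so the molecular formula is C18H6O6.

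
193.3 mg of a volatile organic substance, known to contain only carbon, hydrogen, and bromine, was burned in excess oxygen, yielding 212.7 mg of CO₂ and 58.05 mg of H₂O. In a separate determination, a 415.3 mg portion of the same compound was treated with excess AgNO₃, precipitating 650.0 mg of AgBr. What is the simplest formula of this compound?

C3H4Br

mol C = 0.2127 g CO₂ ÷ 44.009 g/mol = 0.0048331 mol
mol H = 2 × 0.05805 g H₂O ÷ 18.015 g/mol = 0.0064446 mol
From the AgBr data: mol Br per gram of compound = (0.6500 ÷ 187.772) ÷ 0.4153 = 0.0083353 mol/g, so in the 0.1933 g combustion sample mol Br = 0.0016112 mol
Divide by the smallest (0.0016112 mol): C 3.000, H 4.000, Br 1.000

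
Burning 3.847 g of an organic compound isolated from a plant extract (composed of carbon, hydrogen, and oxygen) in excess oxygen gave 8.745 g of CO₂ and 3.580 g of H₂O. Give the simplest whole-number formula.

C3H6O

mol C = 8.745 g CO₂ ÷ 44.009 g/mol = 0.19871 mol
mol H = 2 × 3.580 g H₂O ÷ 18.015 g/mol = 0.39745 mol
mass O = 3.847 − (2.3867 + 0.40063) = 1.0597 g → mol O = 1.0597 ÷ 15.999 = 0.066234 mol
Divide by the smallest (0.066234 mol): C 3.000, H 6.001, O 1.000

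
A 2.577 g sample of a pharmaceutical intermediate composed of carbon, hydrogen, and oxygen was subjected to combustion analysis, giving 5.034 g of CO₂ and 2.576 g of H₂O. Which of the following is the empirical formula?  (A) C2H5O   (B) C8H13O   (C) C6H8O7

(A) C2H5O

mol C = 5.034 g CO₂ ÷ 44.009 g/mol = 0.11439 mol
mol H = 2 × 2.576 g H₂O ÷ 18.015 g/mol = 0.28598 mol
mass O = 2.577 − (1.3739 + 0.28827) = 0.91484 g → mol O = 0.91484 ÷ 15.999 = 0.057181 mol
Divide by the smallest (0.057181 mol): C 2.000, H 5.001, O 1.000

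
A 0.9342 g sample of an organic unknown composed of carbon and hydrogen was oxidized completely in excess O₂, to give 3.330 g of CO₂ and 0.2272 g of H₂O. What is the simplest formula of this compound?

C3H

mol C = 3.330 g CO₂ ÷ 44.009 g/mol = 0.075666 mol
mol H = 2 × 0.2272 g H₂O ÷ 18.015 g/mol = 0.025223 mol
Divide by the smallest (0.025223 mol): C 3.000, H 1.000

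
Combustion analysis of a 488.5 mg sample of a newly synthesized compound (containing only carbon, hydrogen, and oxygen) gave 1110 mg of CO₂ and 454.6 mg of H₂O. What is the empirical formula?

mol C = 1.110 g CO₂ ÷ 44.009 g/mol = 0.025222 mol
mol H = 2 × 0.4546 g H₂O ÷ 18.015 g/mol = 0.050469 mol
mass O = 0.4885 − (0.30294 + 0.050873) = 0.13468 g → mol O = 0.13468 ÷ 15.999 = 0.0084183 mol
Divide by the smallest (0.0084183 mol): C 2.996, H 5.995, O 1.000

C3H6O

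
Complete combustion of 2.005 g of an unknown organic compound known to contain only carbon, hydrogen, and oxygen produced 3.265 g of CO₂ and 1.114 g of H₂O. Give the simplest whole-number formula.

C6H10O5

mol C = 3.265 g CO₂ ÷ 44.009 g/mol = 0.074189 mol
mol H = 2 × 1.114 g H₂O ÷ 18.015 g/mol = 0.12367 mol
mass O = 2.005 − (0.89109 + 0.12466) = 0.98925 g → mol O = 0.98925 ÷ 15.999 = 0.061832 mol
Divide by the smallest (0.061832 mol): C 1.200, H 2.000, O 1.000
Multiplying each by 5 gives whole numbers: C 6.00, H 10.00, O 5.00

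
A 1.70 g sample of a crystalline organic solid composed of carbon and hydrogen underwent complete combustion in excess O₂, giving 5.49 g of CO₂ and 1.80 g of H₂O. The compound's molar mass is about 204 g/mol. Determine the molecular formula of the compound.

mol C = 5.49 g CO₂ ÷ 44.009 g/mol = 0.1247 mol
mol H = 2 × 1.80 g H₂O ÷ 18.015 g/mol = 0.1998 mol
Divide by the smallest (0.1247 mol): C 1.000, H 1.602
Multiplying each by 5 gives whole numbers: C 5.00, H 8.01
Empirical formula: C5H8
Empirical-formula mass = 68.12 g/mol; 204 ÷ 68.12 ≈ 3, so the molecular formula is C15H24.

C15H24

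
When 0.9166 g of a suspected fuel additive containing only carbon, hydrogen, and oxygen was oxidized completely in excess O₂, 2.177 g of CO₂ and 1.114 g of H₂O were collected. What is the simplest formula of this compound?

mol C = 2.177 g CO₂ ÷ 44.009 g/mol = 0.049467 mol
mol H = 2 × 1.114 g H₂O ÷ 18.015 g/mol = 0.12367 mol
mass O = 0.9166 − (0.59415 + 0.12466) = 0.19779 g → mol O = 0.19779 ÷ 15.999 = 0.012362 mol
Divide by the smallest (0.012362 mol): C 4.001, H 10.004, O 1.000

C4H10O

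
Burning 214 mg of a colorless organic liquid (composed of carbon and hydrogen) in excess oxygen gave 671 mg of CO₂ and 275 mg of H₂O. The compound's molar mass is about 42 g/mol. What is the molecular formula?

C3H6

mol C = 0.671 g CO₂ ÷ 44.009 g/mol = 0.01525 mol
mol H = 2 × 0.275 g H₂O ÷ 18.015 g/mol = 0.03053 mol
Divide by the smallest (0.01525 mol): C 1.000, H 2.002
Empirical formula: CH2
Empirical-formula mass = 14.03 g/mol; 42 ÷ 14.03 ≈ 3, so the molecular formula is C3H6.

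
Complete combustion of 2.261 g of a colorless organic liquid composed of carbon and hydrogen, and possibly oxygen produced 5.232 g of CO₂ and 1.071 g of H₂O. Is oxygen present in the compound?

mol C = 5.232 g CO₂ ÷ 44.009 g/mol = 0.11888 mol
mol H = 2 × 1.071 g H₂O ÷ 18.015 g/mol = 0.11890 mol
C and H account for only 1.5478 g of the 2.261 g sample; the remaining 0.71322 g must be oxygen.

yes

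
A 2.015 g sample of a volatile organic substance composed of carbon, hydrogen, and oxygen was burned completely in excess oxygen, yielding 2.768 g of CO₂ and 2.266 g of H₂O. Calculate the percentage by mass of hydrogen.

12.58%

mol C = 2.768 g CO₂ ÷ 44.009 g/mol = 0.062896 mol
mol H = 2 × 2.266 g H₂O ÷ 18.015 g/mol = 0.25157 mol
mass O = 2.015 − (0.75545 + 0.25358) = 1.0060 g → mol O = 1.0060 ÷ 15.999 = 0.062877 mol
mass % H = 0.25358 g ÷ 2.015 g × 100%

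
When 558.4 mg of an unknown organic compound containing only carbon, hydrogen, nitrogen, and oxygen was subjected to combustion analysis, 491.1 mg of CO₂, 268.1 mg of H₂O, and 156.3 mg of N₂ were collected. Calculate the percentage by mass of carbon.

mol C = 0.4911 g CO₂ ÷ 44.009 g/mol = 0.011159 mol
mol H = 2 × 0.2681 g H₂O ÷ 18.015 g/mol = 0.029764 mol
mol N = 2 × 0.1563 g N₂ ÷ 28.014 g/mol = 0.011159 mol
mass O = 0.5584 − (0.13403 + 0.030002 + 0.15630) = 0.23807 g → mol O = 0.23807 ÷ 15.999 = 0.014880 mol
mass % C = 0.13403 g ÷ 0.5584 g × 100%

24.00%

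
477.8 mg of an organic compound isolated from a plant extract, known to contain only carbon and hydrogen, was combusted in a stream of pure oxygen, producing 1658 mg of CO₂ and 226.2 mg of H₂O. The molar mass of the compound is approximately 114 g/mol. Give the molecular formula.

mol C = 1.658 g CO₂ ÷ 44.009 g/mol = 0.037674 mol
mol H = 2 × 0.2262 g H₂O ÷ 18.015 g/mol = 0.025112 mol
Divide by the smallest (0.025112 mol): C 1.500, H 1.000
Multiplying each by 2 gives whole numbers: C 3.00, H 2.00
Empirical formula: C3H2
Empirical-formula mass = 38.05 g/mol; 114 ÷ 38.05 ≈ 3, so the molecular formula is C9H6.

C9H6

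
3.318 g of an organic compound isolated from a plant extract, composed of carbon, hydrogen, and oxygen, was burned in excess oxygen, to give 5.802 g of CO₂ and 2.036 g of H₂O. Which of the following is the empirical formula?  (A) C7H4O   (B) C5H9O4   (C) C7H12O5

mol C = 5.802 g CO₂ ÷ 44.009 g/mol = 0.13184 mol
mol H = 2 × 2.036 g H₂O ÷ 18.015 g/mol = 0.22603 mol
mass O = 3.318 − (1.5835 + 0.22784) = 1.5067 g → mol O = 1.5067 ÷ 15.999 = 0.094173 mol
Divide by the smallest (0.094173 mol): C 1.400, H 2.400, O 1.000
Multiplying each by 5 gives whole numbers: C 7.00, H 12.00, O 5.00

(C) C7H12O5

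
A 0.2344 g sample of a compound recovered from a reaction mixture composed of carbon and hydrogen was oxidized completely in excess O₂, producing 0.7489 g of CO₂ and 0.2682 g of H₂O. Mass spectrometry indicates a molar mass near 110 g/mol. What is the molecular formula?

mol C = 0.7489 g CO₂ ÷ 44.009 g/mol = 0.017017 mol
mol H = 2 × 0.2682 g H₂O ÷ 18.015 g/mol = 0.029775 mol
Divide by the smallest (0.017017 mol): C 1.000, H 1.750
Multiplying each by 4 gives whole numbers: C 4.00, H 7.00
Empirical formula: C4H7
Empirical-formula mass = 55.10 g/mol; 110 ÷ 55.10 ≈ 2, so the molecular formula is C8H14.

C8H14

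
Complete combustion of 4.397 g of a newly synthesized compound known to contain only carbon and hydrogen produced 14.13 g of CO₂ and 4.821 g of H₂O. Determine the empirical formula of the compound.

mol C = 14.13 g CO₂ ÷ 44.009 g/mol = 0.32107 mol
mol H = 2 × 4.821 g H₂O ÷ 18.015 g/mol = 0.53522 mol
Divide by the smallest (0.32107 mol): C 1.000, H 1.667
Multiplying each by 3 gives whole numbers: C 3.00, H 5.00

C3H5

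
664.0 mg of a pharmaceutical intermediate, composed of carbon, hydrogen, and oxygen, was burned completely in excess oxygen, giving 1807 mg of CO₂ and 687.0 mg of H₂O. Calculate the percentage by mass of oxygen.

mol C = 1.807 g CO₂ ÷ 44.009 g/mol = 0.041060 mol
mol H = 2 × 0.6870 g H₂O ÷ 18.015 g/mol = 0.076270 mol
mass O = 0.6640 − (0.49317 + 0.076880) = 0.093951 g → mol O = 0.093951 ÷ 15.999 = 0.0058723 mol
mass % O = 0.093951 g ÷ 0.6640 g × 100%

14.15%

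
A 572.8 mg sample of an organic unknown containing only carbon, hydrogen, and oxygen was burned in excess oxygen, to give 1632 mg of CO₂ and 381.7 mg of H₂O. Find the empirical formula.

C7H8O

mol C = 1.632 g CO₂ ÷ 44.009 g/mol = 0.037083 mol
mol H = 2 × 0.3817 g H₂O ÷ 18.015 g/mol = 0.042376 mol
mass O = 0.5728 − (0.44541 + 0.042715) = 0.084677 g → mol O = 0.084677 ÷ 15.999 = 0.0052927 mol
Divide by the smallest (0.0052927 mol): C 7.007, H 8.007, O 1.000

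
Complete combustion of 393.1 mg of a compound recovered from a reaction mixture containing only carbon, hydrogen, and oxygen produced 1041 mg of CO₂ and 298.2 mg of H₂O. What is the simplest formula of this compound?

mol C = 1.041 g CO₂ ÷ 44.009 g/mol = 0.023654 mol
mol H = 2 × 0.2982 g H₂O ÷ 18.015 g/mol = 0.033106 mol
mass O = 0.3931 − (0.28411 + 0.033371) = 0.075618 g → mol O = 0.075618 ÷ 15.999 = 0.0047264 mol
Divide by the smallest (0.0047264 mol): C 5.005, H 7.004, O 1.000

C5H7O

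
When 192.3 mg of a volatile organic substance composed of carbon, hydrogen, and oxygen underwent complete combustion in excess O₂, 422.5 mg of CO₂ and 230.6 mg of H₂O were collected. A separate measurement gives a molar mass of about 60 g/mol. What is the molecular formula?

mol C = 0.4225 g CO₂ ÷ 44.009 g/mol = 0.0096003 mol
mol H = 2 × 0.2306 g H₂O ÷ 18.015 g/mol = 0.025601 mol
mass O = 0.1923 − (0.11531 + 0.025806) = 0.051185 g → mol O = 0.051185 ÷ 15.999 = 0.0031993 mol
Divide by the smallest (0.0031993 mol): C 3.001, H 8.002, O 1.000
Empirical formula: C3H8O
Empirical-formula mass = 60.10 g/mol; 60 ÷ 60.10 ≈ 1, so the molecular formula is C3H8O.

C3H8O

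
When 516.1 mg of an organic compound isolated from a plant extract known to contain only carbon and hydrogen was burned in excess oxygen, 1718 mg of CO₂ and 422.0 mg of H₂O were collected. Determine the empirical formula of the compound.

mol C = 1.718 g CO₂ ÷ 44.009 g/mol = 0.039037 mol
mol H = 2 × 0.4220 g H₂O ÷ 18.015 g/mol = 0.046850 mol
Divide by the smallest (0.039037 mol): C 1.000, H 1.200
Multiplying each by 5 gives whole numbers: C 5.00, H 6.00

C5H6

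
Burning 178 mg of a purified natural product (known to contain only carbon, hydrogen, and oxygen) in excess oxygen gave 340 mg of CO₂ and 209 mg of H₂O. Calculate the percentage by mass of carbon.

mol C = 0.340 g CO₂ ÷ 44.009 g/mol = 0.007726 mol
mol H = 2 × 0.209 g H₂O ÷ 18.015 g/mol = 0.02320 mol
mass O = 0.178 − (0.09279 + 0.02339) = 0.06182 g → mol O = 0.06182 ÷ 15.999 = 0.003864 mol
mass % C = 0.09279 g ÷ 0.178 g × 100%

52.1%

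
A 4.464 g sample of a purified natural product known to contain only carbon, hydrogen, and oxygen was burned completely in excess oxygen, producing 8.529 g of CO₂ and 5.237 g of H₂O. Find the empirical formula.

mol C = 8.529 g CO₂ ÷ 44.009 g/mol = 0.19380 mol
mol H = 2 × 5.237 g H₂O ÷ 18.015 g/mol = 0.58140 mol
mass O = 4.464 − (2.3277 + 0.58606) = 1.5502 g → mol O = 1.5502 ÷ 15.999 = 0.096893 mol
Divide by the smallest (0.096893 mol): C 2.000, H 6.000, O 1.000

C2H6O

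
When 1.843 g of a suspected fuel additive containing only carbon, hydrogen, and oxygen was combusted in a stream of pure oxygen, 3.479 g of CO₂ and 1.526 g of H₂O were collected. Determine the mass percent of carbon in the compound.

mol C = 3.479 g CO₂ ÷ 44.009 g/mol = 0.079052 mol
mol H = 2 × 1.526 g H₂O ÷ 18.015 g/mol = 0.16941 mol
mass O = 1.843 − (0.94949 + 0.17077) = 0.72274 g → mol O = 0.72274 ÷ 15.999 = 0.045174 mol
mass % C = 0.94949 g ÷ 1.843 g × 100%

51.52%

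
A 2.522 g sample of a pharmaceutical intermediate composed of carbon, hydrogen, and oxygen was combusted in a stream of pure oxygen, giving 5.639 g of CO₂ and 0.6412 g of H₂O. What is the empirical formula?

C9H5O4

mol C = 5.639 g CO₂ ÷ 44.009 g/mol = 0.12813 mol
mol H = 2 × 0.6412 g H₂O ÷ 18.015 g/mol = 0.071185 mol
mass O = 2.522 − (1.5390 + 0.071755) = 0.91124 g → mol O = 0.91124 ÷ 15.999 = 0.056956 mol
Divide by the smallest (0.056956 mol): C 2.250, H 1.250, O 1.000
Multiplying each by 4 gives whole numbers: C 9.00, H 5.00, O 4.00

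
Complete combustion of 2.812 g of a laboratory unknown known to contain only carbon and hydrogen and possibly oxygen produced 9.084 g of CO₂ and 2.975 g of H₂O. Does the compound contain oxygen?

no

mol C = 9.084 g CO₂ ÷ 44.009 g/mol = 0.20641 mol
mol H = 2 × 2.975 g H₂O ÷ 18.015 g/mol = 0.33028 mol
C and H together account for 2.8121 g — essentially the entire 2.812 g sample — so the compound contains no oxygen.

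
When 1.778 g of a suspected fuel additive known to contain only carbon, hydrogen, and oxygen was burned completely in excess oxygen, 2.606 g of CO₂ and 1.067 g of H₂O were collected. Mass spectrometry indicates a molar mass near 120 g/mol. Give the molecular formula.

mol C = 2.606 g CO₂ ÷ 44.009 g/mol = 0.059215 mol
mol H = 2 × 1.067 g H₂O ÷ 18.015 g/mol = 0.11846 mol
mass O = 1.778 − (0.71123 + 0.11940) = 0.94736 g → mol O = 0.94736 ÷ 15.999 = 0.059214 mol
Divide by the smallest (0.059214 mol): C 1.000, H 2.000, O 1.000
Empirical formula: CH2O
Empirical-formula mass = 30.03 g/mol; 120 ÷ 30.03 ≈ 4, so the molecular formula is C4H8O4.

C4H8O4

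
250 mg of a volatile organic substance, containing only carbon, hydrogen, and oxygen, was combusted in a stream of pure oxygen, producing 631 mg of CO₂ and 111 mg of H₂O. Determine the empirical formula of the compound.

C7H6O2

mol C = 0.631 g CO₂ ÷ 44.009 g/mol = 0.01434 mol
mol H = 2 × 0.111 g H₂O ÷ 18.015 g/mol = 0.01232 mol
mass O = 0.250 − (0.1722 + 0.01242) = 0.06536 g → mol O = 0.06536 ÷ 15.999 = 0.004086 mol
Divide by the smallest (0.004086 mol): C 3.509, H 3.016, O 1.000
Multiplying each by 2 gives whole numbers: C 7.02, H 6.03, O 2.00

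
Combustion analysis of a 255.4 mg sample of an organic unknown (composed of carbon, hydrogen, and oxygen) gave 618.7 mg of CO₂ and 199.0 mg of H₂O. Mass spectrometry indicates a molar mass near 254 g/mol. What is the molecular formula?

C14H22O4

mol C = 0.6187 g CO₂ ÷ 44.009 g/mol = 0.014058 mol
mol H = 2 × 0.1990 g H₂O ÷ 18.015 g/mol = 0.022093 mol
mass O = 0.2554 − (0.16886 + 0.022269) = 0.064274 g → mol O = 0.064274 ÷ 15.999 = 0.0040174 mol
Divide by the smallest (0.0040174 mol): C 3.499, H 5.499, O 1.000
Multiplying each by 2 gives whole numbers: C 7.00, H 11.00, O 2.00
Empirical formula: C7H11O2
Empirical-formula mass = 127.16 g/mol; 254 ÷ 127.16 ≈ 2, so the molecular formula is C14H22O4.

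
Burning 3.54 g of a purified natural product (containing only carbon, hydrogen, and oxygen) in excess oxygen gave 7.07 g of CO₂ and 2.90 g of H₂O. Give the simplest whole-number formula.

mol C = 7.07 g CO₂ ÷ 44.009 g/mol = 0.1606 mol
mol H = 2 × 2.90 g H₂O ÷ 18.015 g/mol = 0.3220 mol
mass O = 3.54 − (1.930 + 0.3245) = 1.286 g → mol O = 1.286 ÷ 15.999 = 0.08037 mol
Divide by the smallest (0.08037 mol): C 1.999, H 4.006, O 1.000

C2H4O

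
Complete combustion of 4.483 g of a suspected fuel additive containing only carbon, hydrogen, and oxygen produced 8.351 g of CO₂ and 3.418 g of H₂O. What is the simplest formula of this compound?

mol C = 8.351 g CO₂ ÷ 44.009 g/mol = 0.18976 mol
mol H = 2 × 3.418 g H₂O ÷ 18.015 g/mol = 0.37946 mol
mass O = 4.483 − (2.2792 + 0.38250) = 1.8213 g → mol O = 1.8213 ÷ 15.999 = 0.11384 mol
Divide by the smallest (0.11384 mol): C 1.667, H 3.333, O 1.000
Multiplying each by 3 gives whole numbers: C 5.00, H 10.00, O 3.00

C5H10O3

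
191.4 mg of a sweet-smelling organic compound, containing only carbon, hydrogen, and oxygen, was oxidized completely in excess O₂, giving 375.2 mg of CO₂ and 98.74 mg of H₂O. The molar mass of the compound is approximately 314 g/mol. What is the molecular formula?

mol C = 0.3752 g CO₂ ÷ 44.009 g/mol = 0.0085255 mol
mol H = 2 × 0.09874 g H₂O ÷ 18.015 g/mol = 0.010962 mol
mass O = 0.1914 − (0.10240 + 0.011050) = 0.077950 g → mol O = 0.077950 ÷ 15.999 = 0.0048722 mol
Divide by the smallest (0.0048722 mol): C 1.750, H 2.250, O 1.000
Multiplying each by 4 gives whole numbers: C 7.00, H 9.00, O 4.00
Empirical formula: C7H9O4
Empirical-formula mass = 157.15 g/mol; 314 ÷ 157.15 ≈ 2, so the molecular formula is C14H18O8.

C14H18O8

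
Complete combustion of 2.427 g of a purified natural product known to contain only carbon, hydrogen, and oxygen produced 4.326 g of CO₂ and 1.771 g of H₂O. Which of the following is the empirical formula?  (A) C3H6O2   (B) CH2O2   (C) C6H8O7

mol C = 4.326 g CO₂ ÷ 44.009 g/mol = 0.098298 mol
mol H = 2 × 1.771 g H₂O ÷ 18.015 g/mol = 0.19661 mol
mass O = 2.427 − (1.1807 + 0.19819) = 1.0482 g → mol O = 1.0482 ÷ 15.999 = 0.065514 mol
Divide by the smallest (0.065514 mol): C 1.500, H 3.001, O 1.000
Multiplying each by 2 gives whole numbers: C 3.00, H 6.00, O 2.00

(A) C3H6O2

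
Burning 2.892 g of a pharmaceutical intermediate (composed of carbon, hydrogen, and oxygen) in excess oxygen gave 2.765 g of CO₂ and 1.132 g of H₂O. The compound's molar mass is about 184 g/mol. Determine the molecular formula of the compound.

mol C = 2.765 g CO₂ ÷ 44.009 g/mol = 0.062828 mol
mol H = 2 × 1.132 g H₂O ÷ 18.015 g/mol = 0.12567 mol
mass O = 2.892 − (0.75463 + 0.12668) = 2.0107 g → mol O = 2.0107 ÷ 15.999 = 0.12568 mol
Divide by the smallest (0.062828 mol): C 1.000, H 2.000, O 2.000
Empirical formula: CH2O2
Empirical-formula mass = 46.02 g/mol; 184 ÷ 46.02 ≈ 4, so the molecular formula is C4H8O8.

C4H8O8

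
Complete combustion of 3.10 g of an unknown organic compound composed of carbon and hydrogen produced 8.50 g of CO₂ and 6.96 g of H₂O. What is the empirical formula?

mol C = 8.50 g CO₂ ÷ 44.009 g/mol = 0.1931 mol
mol H = 2 × 6.96 g H₂O ÷ 18.015 g/mol = 0.7727 mol
Divide by the smallest (0.1931 mol): C 1.000, H 4.001

CH4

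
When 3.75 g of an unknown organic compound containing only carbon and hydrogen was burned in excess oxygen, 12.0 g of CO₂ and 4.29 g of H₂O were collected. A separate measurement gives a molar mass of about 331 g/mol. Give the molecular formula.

mol C = 12.0 g CO₂ ÷ 44.009 g/mol = 0.2727 mol
mol H = 2 × 4.29 g H₂O ÷ 18.015 g/mol = 0.4763 mol
Divide by the smallest (0.2727 mol): C 1.000, H 1.747
Multiplying each by 4 gives whole numbers: C 4.00, H 6.99
Empirical formula: C4H7
Empirical-formula mass = 55.10 g/mol; 331 ÷ 55.10 ≈ 6, so the molecular formula is C24H42.

C24H42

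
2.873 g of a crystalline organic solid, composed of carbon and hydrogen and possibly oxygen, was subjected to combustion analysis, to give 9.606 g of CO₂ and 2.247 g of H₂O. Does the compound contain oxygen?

mol C = 9.606 g CO₂ ÷ 44.009 g/mol = 0.21827 mol
mol H = 2 × 2.247 g H₂O ÷ 18.015 g/mol = 0.24946 mol
C and H together account for 2.8731 g — essentially the entire 2.873 g sample — so the compound contains no oxygen.

no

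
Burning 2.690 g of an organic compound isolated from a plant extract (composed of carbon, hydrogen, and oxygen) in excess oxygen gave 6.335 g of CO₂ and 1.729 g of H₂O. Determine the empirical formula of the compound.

mol C = 6.335 g CO₂ ÷ 44.009 g/mol = 0.14395 mol
mol H = 2 × 1.729 g H₂O ÷ 18.015 g/mol = 0.19195 mol
mass O = 2.690 − (1.7290 + 0.19349) = 0.76756 g → mol O = 0.76756 ÷ 15.999 = 0.047975 mol
Divide by the smallest (0.047975 mol): C 3.000, H 4.001, O 1.000

C3H4O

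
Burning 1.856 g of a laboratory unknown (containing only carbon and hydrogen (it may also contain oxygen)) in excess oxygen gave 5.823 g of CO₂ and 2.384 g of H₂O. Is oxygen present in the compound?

mol C = 5.823 g CO₂ ÷ 44.009 g/mol = 0.13231 mol
mol H = 2 × 2.384 g H₂O ÷ 18.015 g/mol = 0.26467 mol
C and H together account for 1.8560 g — essentially the entire 1.856 g sample — so the compound contains no oxygen.

no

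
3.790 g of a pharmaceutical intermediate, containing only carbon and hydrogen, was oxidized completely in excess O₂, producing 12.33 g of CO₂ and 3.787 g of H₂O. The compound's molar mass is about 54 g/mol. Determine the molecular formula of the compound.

mol C = 12.33 g CO₂ ÷ 44.009 g/mol = 0.28017 mol
mol H = 2 × 3.787 g H₂O ÷ 18.015 g/mol = 0.42043 mol
Divide by the smallest (0.28017 mol): C 1.000, H 1.501
Multiplying each by 2 gives whole numbers: C 2.00, H 3.00
Empirical formula: C2H3
Empirical-formula mass = 27.05 g/mol; 54 ÷ 27.05 ≈ 2, so the molecular formula is C4H6.

C4H6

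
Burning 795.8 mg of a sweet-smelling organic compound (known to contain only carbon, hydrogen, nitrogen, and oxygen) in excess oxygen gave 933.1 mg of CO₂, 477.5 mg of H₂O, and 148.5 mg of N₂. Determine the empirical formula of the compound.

mol C = 0.9331 g CO₂ ÷ 44.009 g/mol = 0.021202 mol
mol H = 2 × 0.4775 g H₂O ÷ 18.015 g/mol = 0.053011 mol
mol N = 2 × 0.1485 g N₂ ÷ 28.014 g/mol = 0.010602 mol
mass O = 0.7958 − (0.25466 + 0.053435 + 0.14850) = 0.33920 g → mol O = 0.33920 ÷ 15.999 = 0.021201 mol
Divide by the smallest (0.010602 mol): C 2.000, H 5.000, N 1.000, O 2.000

C2H5NO2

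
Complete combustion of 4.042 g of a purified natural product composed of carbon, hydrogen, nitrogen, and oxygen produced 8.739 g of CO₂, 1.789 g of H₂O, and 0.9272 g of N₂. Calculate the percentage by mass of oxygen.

13.10%

mol C = 8.739 g CO₂ ÷ 44.009 g/mol = 0.19857 mol
mol H = 2 × 1.789 g H₂O ÷ 18.015 g/mol = 0.19861 mol
mol N = 2 × 0.9272 g N₂ ÷ 28.014 g/mol = 0.066195 mol
mass O = 4.042 − (2.3851 + 0.20020 + 0.92720) = 0.52954 g → mol O = 0.52954 ÷ 15.999 = 0.033098 mol
mass % O = 0.52954 g ÷ 4.042 g × 100%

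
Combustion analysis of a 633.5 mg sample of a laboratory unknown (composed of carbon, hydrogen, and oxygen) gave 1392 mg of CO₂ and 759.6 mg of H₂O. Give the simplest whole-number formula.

mol C = 1.392 g CO₂ ÷ 44.009 g/mol = 0.031630 mol
mol H = 2 × 0.7596 g H₂O ÷ 18.015 g/mol = 0.084330 mol
mass O = 0.6335 − (0.37991 + 0.085004) = 0.16859 g → mol O = 0.16859 ÷ 15.999 = 0.010537 mol
Divide by the smallest (0.010537 mol): C 3.002, H 8.003, O 1.000

C3H8O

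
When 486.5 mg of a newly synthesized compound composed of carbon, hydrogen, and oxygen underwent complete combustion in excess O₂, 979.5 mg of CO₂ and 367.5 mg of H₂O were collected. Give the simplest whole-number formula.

C6H11O3

mol C = 0.9795 g CO₂ ÷ 44.009 g/mol = 0.022257 mol
mol H = 2 × 0.3675 g H₂O ÷ 18.015 g/mol = 0.040799 mol
mass O = 0.4865 − (0.26733 + 0.041126) = 0.17805 g → mol O = 0.17805 ÷ 15.999 = 0.011129 mol
Divide by the smallest (0.011129 mol): C 2.000, H 3.666, O 1.000
Multiplying each by 3 gives whole numbers: C 6.00, H 11.00, O 3.00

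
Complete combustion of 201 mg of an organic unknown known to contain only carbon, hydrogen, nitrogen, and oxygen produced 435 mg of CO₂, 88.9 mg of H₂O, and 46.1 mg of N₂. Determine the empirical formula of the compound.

mol C = 0.435 g CO₂ ÷ 44.009 g/mol = 0.009884 mol
mol H = 2 × 0.0889 g H₂O ÷ 18.015 g/mol = 0.009870 mol
mol N = 2 × 0.0461 g N₂ ÷ 28.014 g/mol = 0.003291 mol
mass O = 0.201 − (0.1187 + 0.009949 + 0.04610) = 0.02623 g → mol O = 0.02623 ÷ 15.999 = 0.001640 mol
Divide by the smallest (0.001640 mol): C 6.029, H 6.020, N 2.007, O 1.000

C6H6N2O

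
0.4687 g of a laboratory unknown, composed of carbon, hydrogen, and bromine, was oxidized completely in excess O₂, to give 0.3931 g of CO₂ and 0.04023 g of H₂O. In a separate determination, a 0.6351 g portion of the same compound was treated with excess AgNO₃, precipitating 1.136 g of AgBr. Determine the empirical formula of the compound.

mol C = 0.3931 g CO₂ ÷ 44.009 g/mol = 0.0089323 mol
mol H = 2 × 0.04023 g H₂O ÷ 18.015 g/mol = 0.0044663 mol
From the AgBr data: mol Br per gram of compound = (1.136 ÷ 187.772) ÷ 0.6351 = 0.0095259 mol/g, so in the 0.4687 g combustion sample mol Br = 0.0044648 mol
Divide by the smallest (0.0044648 mol): C 2.001, H 1.000, Br 1.000

C2HBr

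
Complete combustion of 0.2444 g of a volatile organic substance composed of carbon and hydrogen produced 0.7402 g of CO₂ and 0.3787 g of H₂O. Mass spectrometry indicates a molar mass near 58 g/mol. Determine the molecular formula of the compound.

C4H10

mol C = 0.7402 g CO₂ ÷ 44.009 g/mol = 0.016819 mol
mol H = 2 × 0.3787 g H₂O ÷ 18.015 g/mol = 0.042043 mol
Divide by the smallest (0.016819 mol): C 1.000, H 2.500
Multiplying each by 2 gives whole numbers: C 2.00, H 5.00
Empirical formula: C2H5
Empirical-formula mass = 29.06 g/mol; 58 ÷ 29.06 ≈ 2, so the molecular formula is C4H10.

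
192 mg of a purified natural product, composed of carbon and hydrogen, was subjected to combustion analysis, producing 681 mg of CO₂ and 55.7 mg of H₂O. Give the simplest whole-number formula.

mol C = 0.681 g CO₂ ÷ 44.009 g/mol = 0.01547 mol
mol H = 2 × 0.0557 g H₂O ÷ 18.015 g/mol = 0.006184 mol
Divide by the smallest (0.006184 mol): C 2.502, H 1.000
Multiplying each by 2 gives whole numbers: C 5.00, H 2.00

C5H2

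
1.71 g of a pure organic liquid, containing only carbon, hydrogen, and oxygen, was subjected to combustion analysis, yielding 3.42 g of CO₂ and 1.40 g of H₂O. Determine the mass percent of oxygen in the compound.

mol C = 3.42 g CO₂ ÷ 44.009 g/mol = 0.07771 mol
mol H = 2 × 1.40 g H₂O ÷ 18.015 g/mol = 0.1554 mol
mass O = 1.71 − (0.9334 + 0.1567) = 0.6199 g → mol O = 0.6199 ÷ 15.999 = 0.03875 mol
mass % O = 0.6199 g ÷ 1.71 g × 100%

36.3%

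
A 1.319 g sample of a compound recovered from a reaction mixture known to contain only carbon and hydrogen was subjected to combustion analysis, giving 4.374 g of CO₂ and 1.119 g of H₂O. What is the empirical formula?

C4H5

mol C = 4.374 g CO₂ ÷ 44.009 g/mol = 0.099389 mol
mol H = 2 × 1.119 g H₂O ÷ 18.015 g/mol = 0.12423 mol
Divide by the smallest (0.099389 mol): C 1.000, H 1.250
Multiplying each by 4 gives whole numbers: C 4.00, H 5.00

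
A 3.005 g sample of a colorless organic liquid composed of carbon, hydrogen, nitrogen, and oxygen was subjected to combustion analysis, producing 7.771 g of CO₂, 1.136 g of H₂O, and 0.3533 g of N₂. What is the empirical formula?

C7H5NO

mol C = 7.771 g CO₂ ÷ 44.009 g/mol = 0.17658 mol
mol H = 2 × 1.136 g H₂O ÷ 18.015 g/mol = 0.12612 mol
mol N = 2 × 0.3533 g N₂ ÷ 28.014 g/mol = 0.025223 mol
mass O = 3.005 − (2.1209 + 0.12713 + 0.35330) = 0.40370 g → mol O = 0.40370 ÷ 15.999 = 0.025233 mol
Divide by the smallest (0.025223 mol): C 7.001, H 5.000, N 1.000, O 1.000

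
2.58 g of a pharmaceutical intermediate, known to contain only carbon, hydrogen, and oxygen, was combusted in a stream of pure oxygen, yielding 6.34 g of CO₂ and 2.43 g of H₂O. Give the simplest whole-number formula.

mol C = 6.34 g CO₂ ÷ 44.009 g/mol = 0.1441 mol
mol H = 2 × 2.43 g H₂O ÷ 18.015 g/mol = 0.2698 mol
mass O = 2.58 − (1.730 + 0.2719) = 0.5777 g → mol O = 0.5777 ÷ 15.999 = 0.03611 mol
Divide by the smallest (0.03611 mol): C 3.989, H 7.471, O 1.000
Multiplying each by 2 gives whole numbers: C 7.98, H 14.94, O 2.00

C8H15O2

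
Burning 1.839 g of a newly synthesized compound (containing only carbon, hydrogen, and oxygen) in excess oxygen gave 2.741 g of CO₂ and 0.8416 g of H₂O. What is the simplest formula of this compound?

C2H3O2

mol C = 2.741 g CO₂ ÷ 44.009 g/mol = 0.062283 mol
mol H = 2 × 0.8416 g H₂O ÷ 18.015 g/mol = 0.093433 mol
mass O = 1.839 − (0.74808 + 0.094181) = 0.99674 g → mol O = 0.99674 ÷ 15.999 = 0.062300 mol
Divide by the smallest (0.062283 mol): C 1.000, H 1.500, O 1.000
Multiplying each by 2 gives whole numbers: C 2.00, H 3.00, O 2.00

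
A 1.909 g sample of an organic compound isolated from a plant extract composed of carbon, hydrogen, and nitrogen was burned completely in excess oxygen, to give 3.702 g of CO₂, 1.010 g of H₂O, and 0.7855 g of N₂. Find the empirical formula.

C3H4N2

mol C = 3.702 g CO₂ ÷ 44.009 g/mol = 0.084119 mol
mol H = 2 × 1.010 g H₂O ÷ 18.015 g/mol = 0.11213 mol
mol N = 2 × 0.7855 g N₂ ÷ 28.014 g/mol = 0.056079 mol
Divide by the smallest (0.056079 mol): C 1.500, H 1.999, N 1.000
Multiplying each by 2 gives whole numbers: C 3.00, H 4.00, N 2.00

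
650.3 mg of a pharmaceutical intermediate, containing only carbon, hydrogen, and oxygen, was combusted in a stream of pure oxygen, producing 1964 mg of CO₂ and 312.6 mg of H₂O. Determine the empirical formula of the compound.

mol C = 1.964 g CO₂ ÷ 44.009 g/mol = 0.044627 mol
mol H = 2 × 0.3126 g H₂O ÷ 18.015 g/mol = 0.034704 mol
mass O = 0.6503 − (0.53602 + 0.034982) = 0.079300 g → mol O = 0.079300 ÷ 15.999 = 0.0049566 mol
Divide by the smallest (0.0049566 mol): C 9.004, H 7.002, O 1.000

C9H7O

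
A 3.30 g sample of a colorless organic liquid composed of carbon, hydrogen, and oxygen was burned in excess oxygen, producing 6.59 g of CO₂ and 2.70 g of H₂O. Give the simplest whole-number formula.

mol C = 6.59 g CO₂ ÷ 44.009 g/mol = 0.1497 mol
mol H = 2 × 2.70 g H₂O ÷ 18.015 g/mol = 0.2998 mol
mass O = 3.30 − (1.799 + 0.3021) = 1.199 g → mol O = 1.199 ÷ 15.999 = 0.07496 mol
Divide by the smallest (0.07496 mol): C 1.998, H 3.999, O 1.000

C2H4O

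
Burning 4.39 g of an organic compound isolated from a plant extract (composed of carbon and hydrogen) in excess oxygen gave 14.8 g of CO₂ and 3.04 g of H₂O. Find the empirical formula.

CH

mol C = 14.8 g CO₂ ÷ 44.009 g/mol = 0.3363 mol
mol H = 2 × 3.04 g H₂O ÷ 18.015 g/mol = 0.3375 mol
Divide by the smallest (0.3363 mol): C 1.000, H 1.004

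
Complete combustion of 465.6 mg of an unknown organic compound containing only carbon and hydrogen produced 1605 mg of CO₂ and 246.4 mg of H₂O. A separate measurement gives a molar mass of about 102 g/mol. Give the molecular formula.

mol C = 1.605 g CO₂ ÷ 44.009 g/mol = 0.036470 mol
mol H = 2 × 0.2464 g H₂O ÷ 18.015 g/mol = 0.027355 mol
Divide by the smallest (0.027355 mol): C 1.333, H 1.000
Multiplying each by 3 gives whole numbers: C 4.00, H 3.00
Empirical formula: C4H3
Empirical-formula mass = 51.07 g/mol; 102 ÷ 51.07 ≈ 2, so the molecular formula is C8H6.

C8H6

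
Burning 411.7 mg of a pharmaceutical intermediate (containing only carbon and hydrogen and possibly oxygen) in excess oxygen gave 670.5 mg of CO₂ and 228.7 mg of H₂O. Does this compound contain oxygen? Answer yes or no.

yes

mol C = 0.6705 g CO₂ ÷ 44.009 g/mol = 0.015236 mol
mol H = 2 × 0.2287 g H₂O ÷ 18.015 g/mol = 0.025390 mol
C and H account for only 0.20859 g of the 0.4117 g sample; the remaining 0.20311 g must be oxygen.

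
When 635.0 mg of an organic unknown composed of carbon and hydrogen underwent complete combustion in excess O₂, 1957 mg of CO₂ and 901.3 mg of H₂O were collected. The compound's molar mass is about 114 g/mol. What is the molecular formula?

mol C = 1.957 g CO₂ ÷ 44.009 g/mol = 0.044468 mol
mol H = 2 × 0.9013 g H₂O ÷ 18.015 g/mol = 0.10006 mol
Divide by the smallest (0.044468 mol): C 1.000, H 2.250
Multiplying each by 4 gives whole numbers: C 4.00, H 9.00
Empirical formula: C4H9
Empirical-formula mass = 57.12 g/mol; 114 ÷ 57.12 ≈ 2, so the molecular formula is C8H18.

C8H18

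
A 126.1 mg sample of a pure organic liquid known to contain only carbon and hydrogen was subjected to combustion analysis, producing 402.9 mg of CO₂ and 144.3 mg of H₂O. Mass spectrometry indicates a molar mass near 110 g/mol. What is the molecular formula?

mol C = 0.4029 g CO₂ ÷ 44.009 g/mol = 0.0091549 mol
mol H = 2 × 0.1443 g H₂O ÷ 18.015 g/mol = 0.016020 mol
Divide by the smallest (0.0091549 mol): C 1.000, H 1.750
Multiplying each by 4 gives whole numbers: C 4.00, H 7.00
Empirical formula: C4H7
Empirical-formula mass = 55.10 g/mol; 110 ÷ 55.10 ≈ 2, so the molecular formula is C8H14.

C8H14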